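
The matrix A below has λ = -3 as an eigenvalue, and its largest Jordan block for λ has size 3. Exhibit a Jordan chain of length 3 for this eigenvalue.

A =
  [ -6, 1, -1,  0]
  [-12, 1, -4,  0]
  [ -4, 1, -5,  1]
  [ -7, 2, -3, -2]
A Jordan chain for λ = -3 of length 3:
v_1 = (1, 4, 1, 2)ᵀ
v_2 = (-3, -12, -4, -7)ᵀ
v_3 = (1, 0, 0, 0)ᵀ

Let N = A − (-3)·I. We want v_3 with N^3 v_3 = 0 but N^2 v_3 ≠ 0; then v_{j-1} := N · v_j for j = 3, …, 2.

Pick v_3 = (1, 0, 0, 0)ᵀ.
Then v_2 = N · v_3 = (-3, -12, -4, -7)ᵀ.
Then v_1 = N · v_2 = (1, 4, 1, 2)ᵀ.

Sanity check: (A − (-3)·I) v_1 = (0, 0, 0, 0)ᵀ = 0. ✓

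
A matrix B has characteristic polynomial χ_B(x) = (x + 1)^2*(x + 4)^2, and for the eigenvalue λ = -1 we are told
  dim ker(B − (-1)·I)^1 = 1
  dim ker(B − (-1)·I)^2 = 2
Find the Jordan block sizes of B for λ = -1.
Block sizes for λ = -1: [2]

From the dimensions of kernels of powers, the number of Jordan blocks of size at least j is d_j − d_{j−1} where d_j = dim ker(N^j) (with d_0 = 0). Computing the differences gives [1, 1].
The number of blocks of size exactly k is (#blocks of size ≥ k) − (#blocks of size ≥ k + 1), so the partition is: 1 block(s) of size 2.
In nonincreasing order the block sizes are [2].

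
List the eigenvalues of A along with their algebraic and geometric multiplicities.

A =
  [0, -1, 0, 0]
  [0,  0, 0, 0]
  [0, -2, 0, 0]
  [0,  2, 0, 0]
λ = 0: alg = 4, geom = 3

Step 1 — factor the characteristic polynomial to read off the algebraic multiplicities:
  χ_A(x) = x^4

Step 2 — compute geometric multiplicities via the rank-nullity identity g(λ) = n − rank(A − λI):
  rank(A − (0)·I) = 1, so dim ker(A − (0)·I) = n − 1 = 3

Summary:
  λ = 0: algebraic multiplicity = 4, geometric multiplicity = 3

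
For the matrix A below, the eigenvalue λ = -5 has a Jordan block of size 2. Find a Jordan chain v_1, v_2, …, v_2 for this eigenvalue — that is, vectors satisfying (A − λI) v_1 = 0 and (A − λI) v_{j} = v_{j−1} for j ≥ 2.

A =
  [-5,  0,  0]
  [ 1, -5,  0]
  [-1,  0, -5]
A Jordan chain for λ = -5 of length 2:
v_1 = (0, 1, -1)ᵀ
v_2 = (1, 0, 0)ᵀ

Let N = A − (-5)·I. We want v_2 with N^2 v_2 = 0 but N^1 v_2 ≠ 0; then v_{j-1} := N · v_j for j = 2, …, 2.

Pick v_2 = (1, 0, 0)ᵀ.
Then v_1 = N · v_2 = (0, 1, -1)ᵀ.

Sanity check: (A − (-5)·I) v_1 = (0, 0, 0)ᵀ = 0. ✓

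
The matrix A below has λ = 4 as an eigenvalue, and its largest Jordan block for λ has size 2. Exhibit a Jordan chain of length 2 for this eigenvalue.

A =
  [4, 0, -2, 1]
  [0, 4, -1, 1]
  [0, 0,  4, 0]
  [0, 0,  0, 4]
A Jordan chain for λ = 4 of length 2:
v_1 = (-2, -1, 0, 0)ᵀ
v_2 = (0, 0, 1, 0)ᵀ

Let N = A − (4)·I. We want v_2 with N^2 v_2 = 0 but N^1 v_2 ≠ 0; then v_{j-1} := N · v_j for j = 2, …, 2.

Pick v_2 = (0, 0, 1, 0)ᵀ.
Then v_1 = N · v_2 = (-2, -1, 0, 0)ᵀ.

Sanity check: (A − (4)·I) v_1 = (0, 0, 0, 0)ᵀ = 0. ✓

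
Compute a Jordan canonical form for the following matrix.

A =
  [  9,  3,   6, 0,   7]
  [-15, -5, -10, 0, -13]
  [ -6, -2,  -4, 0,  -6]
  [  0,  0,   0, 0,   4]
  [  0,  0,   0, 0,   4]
J_2(0) ⊕ J_1(0) ⊕ J_1(0) ⊕ J_1(4)

The characteristic polynomial is
  det(x·I − A) = x^5 - 4*x^4 = x^4*(x - 4)

Eigenvalues and multiplicities (the geometric multiplicity of λ is n − rank(A − λI), which equals the number of Jordan blocks for λ):
  λ = 0: algebraic multiplicity = 4, geometric multiplicity = 3
  λ = 4: algebraic multiplicity = 1, geometric multiplicity = 1

Determining the block sizes for each eigenvalue:
  λ = 0: 3 blocks summing to 4 forces exactly one block of size 2 and the rest size 1 → block sizes [2, 1, 1]
  λ = 4: one block (gm = 1), so the single block has size am = 1 → block sizes [1]

Assembling the blocks gives a Jordan form
J =
  [0, 1, 0, 0, 0]
  [0, 0, 0, 0, 0]
  [0, 0, 0, 0, 0]
  [0, 0, 0, 0, 0]
  [0, 0, 0, 0, 4]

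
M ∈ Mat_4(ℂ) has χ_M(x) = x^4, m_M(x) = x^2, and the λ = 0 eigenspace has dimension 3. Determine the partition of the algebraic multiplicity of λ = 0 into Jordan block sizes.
Block sizes for λ = 0: [2, 1, 1]

Step 1 — from the characteristic polynomial, algebraic multiplicity of λ = 0 is 4. From dim ker(M − (0)·I) = 3, there are exactly 3 Jordan blocks for λ = 0.
Step 2 — from the minimal polynomial, the factor (x − 0)^2 tells us the largest block for λ = 0 has size 2.
Step 3 — with total size 4, 3 blocks, and largest block 2, the block sizes (in nonincreasing order) are [2, 1, 1].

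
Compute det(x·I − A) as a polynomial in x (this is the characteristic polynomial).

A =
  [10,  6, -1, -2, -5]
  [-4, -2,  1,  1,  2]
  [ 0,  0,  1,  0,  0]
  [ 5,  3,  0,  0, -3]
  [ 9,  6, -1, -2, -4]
x^5 - 5*x^4 + 10*x^3 - 10*x^2 + 5*x - 1

Expanding det(x·I − A) (e.g. by cofactor expansion or by noting that A is similar to its Jordan form J, which has the same characteristic polynomial as A) gives
  χ_A(x) = x^5 - 5*x^4 + 10*x^3 - 10*x^2 + 5*x - 1
which factors as (x - 1)^5. The eigenvalues (with algebraic multiplicities) are λ = 1 with multiplicity 5.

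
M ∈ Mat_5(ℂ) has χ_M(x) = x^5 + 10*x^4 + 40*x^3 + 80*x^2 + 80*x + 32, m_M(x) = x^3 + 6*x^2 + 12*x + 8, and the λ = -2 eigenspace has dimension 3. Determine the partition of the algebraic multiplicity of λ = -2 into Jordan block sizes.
Block sizes for λ = -2: [3, 1, 1]

Step 1 — from the characteristic polynomial, algebraic multiplicity of λ = -2 is 5. From dim ker(M − (-2)·I) = 3, there are exactly 3 Jordan blocks for λ = -2.
Step 2 — from the minimal polynomial, the factor (x + 2)^3 tells us the largest block for λ = -2 has size 3.
Step 3 — with total size 5, 3 blocks, and largest block 3, the block sizes (in nonincreasing order) are [3, 1, 1].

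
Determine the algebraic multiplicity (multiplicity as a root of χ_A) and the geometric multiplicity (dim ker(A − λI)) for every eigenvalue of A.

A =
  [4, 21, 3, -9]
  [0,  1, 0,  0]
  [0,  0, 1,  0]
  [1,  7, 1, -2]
λ = 1: alg = 4, geom = 3

Step 1 — factor the characteristic polynomial to read off the algebraic multiplicities:
  χ_A(x) = (x - 1)^4

Step 2 — compute geometric multiplicities via the rank-nullity identity g(λ) = n − rank(A − λI):
  rank(A − (1)·I) = 1, so dim ker(A − (1)·I) = n − 1 = 3

Summary:
  λ = 1: algebraic multiplicity = 4, geometric multiplicity = 3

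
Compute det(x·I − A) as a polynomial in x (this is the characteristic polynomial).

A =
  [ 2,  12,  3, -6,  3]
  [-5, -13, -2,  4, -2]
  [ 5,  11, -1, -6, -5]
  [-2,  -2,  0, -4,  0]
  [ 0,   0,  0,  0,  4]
x^5 + 12*x^4 + 32*x^3 - 128*x^2 - 768*x - 1024

Expanding det(x·I − A) (e.g. by cofactor expansion or by noting that A is similar to its Jordan form J, which has the same characteristic polynomial as A) gives
  χ_A(x) = x^5 + 12*x^4 + 32*x^3 - 128*x^2 - 768*x - 1024
which factors as (x - 4)*(x + 4)^4. The eigenvalues (with algebraic multiplicities) are λ = -4 with multiplicity 4, λ = 4 with multiplicity 1.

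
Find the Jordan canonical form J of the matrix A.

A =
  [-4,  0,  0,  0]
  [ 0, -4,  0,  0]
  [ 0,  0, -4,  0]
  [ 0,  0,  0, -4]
J_1(-4) ⊕ J_1(-4) ⊕ J_1(-4) ⊕ J_1(-4)

The characteristic polynomial is
  det(x·I − A) = x^4 + 16*x^3 + 96*x^2 + 256*x + 256 = (x + 4)^4

Eigenvalues and multiplicities (the geometric multiplicity of λ is n − rank(A − λI), which equals the number of Jordan blocks for λ):
  λ = -4: algebraic multiplicity = 4, geometric multiplicity = 4

Determining the block sizes for each eigenvalue:
  λ = -4: gm = am = 4, so every block has size 1 → block sizes [1, 1, 1, 1]

Assembling the blocks gives a Jordan form
J =
  [-4,  0,  0,  0]
  [ 0, -4,  0,  0]
  [ 0,  0, -4,  0]
  [ 0,  0,  0, -4]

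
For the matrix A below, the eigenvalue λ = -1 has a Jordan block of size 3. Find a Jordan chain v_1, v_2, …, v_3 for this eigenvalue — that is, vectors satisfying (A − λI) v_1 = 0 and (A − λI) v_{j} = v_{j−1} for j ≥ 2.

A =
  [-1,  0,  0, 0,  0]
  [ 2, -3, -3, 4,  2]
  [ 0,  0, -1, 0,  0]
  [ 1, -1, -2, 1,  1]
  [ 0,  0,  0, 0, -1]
A Jordan chain for λ = -1 of length 3:
v_1 = (0, -2, 0, -1, 0)ᵀ
v_2 = (0, -3, 0, -2, 0)ᵀ
v_3 = (0, 0, 1, 0, 0)ᵀ

Let N = A − (-1)·I. We want v_3 with N^3 v_3 = 0 but N^2 v_3 ≠ 0; then v_{j-1} := N · v_j for j = 3, …, 2.

Pick v_3 = (0, 0, 1, 0, 0)ᵀ.
Then v_2 = N · v_3 = (0, -3, 0, -2, 0)ᵀ.
Then v_1 = N · v_2 = (0, -2, 0, -1, 0)ᵀ.

Sanity check: (A − (-1)·I) v_1 = (0, 0, 0, 0, 0)ᵀ = 0. ✓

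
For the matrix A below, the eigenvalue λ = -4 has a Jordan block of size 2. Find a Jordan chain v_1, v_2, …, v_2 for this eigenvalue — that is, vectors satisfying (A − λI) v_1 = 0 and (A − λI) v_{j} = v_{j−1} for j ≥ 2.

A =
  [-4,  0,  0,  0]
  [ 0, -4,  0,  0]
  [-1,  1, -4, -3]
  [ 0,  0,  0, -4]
A Jordan chain for λ = -4 of length 2:
v_1 = (0, 0, -1, 0)ᵀ
v_2 = (1, 0, 0, 0)ᵀ

Let N = A − (-4)·I. We want v_2 with N^2 v_2 = 0 but N^1 v_2 ≠ 0; then v_{j-1} := N · v_j for j = 2, …, 2.

Pick v_2 = (1, 0, 0, 0)ᵀ.
Then v_1 = N · v_2 = (0, 0, -1, 0)ᵀ.

Sanity check: (A − (-4)·I) v_1 = (0, 0, 0, 0)ᵀ = 0. ✓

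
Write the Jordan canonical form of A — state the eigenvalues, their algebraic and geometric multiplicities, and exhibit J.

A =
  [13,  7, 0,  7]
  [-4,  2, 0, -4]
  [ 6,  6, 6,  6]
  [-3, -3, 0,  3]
J_2(6) ⊕ J_1(6) ⊕ J_1(6)

The characteristic polynomial is
  det(x·I − A) = x^4 - 24*x^3 + 216*x^2 - 864*x + 1296 = (x - 6)^4

Eigenvalues and multiplicities (the geometric multiplicity of λ is n − rank(A − λI), which equals the number of Jordan blocks for λ):
  λ = 6: algebraic multiplicity = 4, geometric multiplicity = 3

Determining the block sizes for each eigenvalue:
  λ = 6: 3 blocks summing to 4 forces exactly one block of size 2 and the rest size 1 → block sizes [2, 1, 1]

Assembling the blocks gives a Jordan form
J =
  [6, 1, 0, 0]
  [0, 6, 0, 0]
  [0, 0, 6, 0]
  [0, 0, 0, 6]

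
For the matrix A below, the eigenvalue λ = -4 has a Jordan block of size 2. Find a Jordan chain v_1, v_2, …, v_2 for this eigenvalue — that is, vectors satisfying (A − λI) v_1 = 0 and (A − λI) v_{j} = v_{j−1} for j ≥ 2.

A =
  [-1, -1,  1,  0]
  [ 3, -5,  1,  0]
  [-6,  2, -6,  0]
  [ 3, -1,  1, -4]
A Jordan chain for λ = -4 of length 2:
v_1 = (3, 3, -6, 3)ᵀ
v_2 = (1, 0, 0, 0)ᵀ

Let N = A − (-4)·I. We want v_2 with N^2 v_2 = 0 but N^1 v_2 ≠ 0; then v_{j-1} := N · v_j for j = 2, …, 2.

Pick v_2 = (1, 0, 0, 0)ᵀ.
Then v_1 = N · v_2 = (3, 3, -6, 3)ᵀ.

Sanity check: (A − (-4)·I) v_1 = (0, 0, 0, 0)ᵀ = 0. ✓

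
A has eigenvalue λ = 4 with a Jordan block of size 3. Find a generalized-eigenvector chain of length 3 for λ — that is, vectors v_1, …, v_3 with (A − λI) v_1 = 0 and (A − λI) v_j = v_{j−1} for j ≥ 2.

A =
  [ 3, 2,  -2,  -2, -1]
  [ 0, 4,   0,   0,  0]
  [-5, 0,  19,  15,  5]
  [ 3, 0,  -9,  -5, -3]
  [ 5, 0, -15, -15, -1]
A Jordan chain for λ = 4 of length 3:
v_1 = (-2, 0, -10, 6, 10)ᵀ
v_2 = (2, 0, 0, 0, 0)ᵀ
v_3 = (0, 1, 0, 0, 0)ᵀ

Let N = A − (4)·I. We want v_3 with N^3 v_3 = 0 but N^2 v_3 ≠ 0; then v_{j-1} := N · v_j for j = 3, …, 2.

Pick v_3 = (0, 1, 0, 0, 0)ᵀ.
Then v_2 = N · v_3 = (2, 0, 0, 0, 0)ᵀ.
Then v_1 = N · v_2 = (-2, 0, -10, 6, 10)ᵀ.

Sanity check: (A − (4)·I) v_1 = (0, 0, 0, 0, 0)ᵀ = 0. ✓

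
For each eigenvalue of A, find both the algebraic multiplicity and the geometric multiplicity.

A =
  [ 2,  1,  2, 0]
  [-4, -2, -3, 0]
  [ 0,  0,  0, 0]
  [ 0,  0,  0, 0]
λ = 0: alg = 4, geom = 2

Step 1 — factor the characteristic polynomial to read off the algebraic multiplicities:
  χ_A(x) = x^4

Step 2 — compute geometric multiplicities via the rank-nullity identity g(λ) = n − rank(A − λI):
  rank(A − (0)·I) = 2, so dim ker(A − (0)·I) = n − 2 = 2

Summary:
  λ = 0: algebraic multiplicity = 4, geometric multiplicity = 2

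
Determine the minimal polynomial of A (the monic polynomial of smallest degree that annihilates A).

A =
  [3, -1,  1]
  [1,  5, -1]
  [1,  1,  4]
x^3 - 12*x^2 + 48*x - 64

The characteristic polynomial is χ_A(x) = (x - 4)^3, so the eigenvalues are known. The minimal polynomial is
  m_A(x) = Π_λ (x − λ)^{k_λ}
where k_λ is the size of the *largest* Jordan block for λ (equivalently, the smallest k with (A − λI)^k v = 0 for every generalised eigenvector v of λ).

  λ = 4: largest Jordan block has size 3, contributing (x − 4)^3

So m_A(x) = (x - 4)^3 = x^3 - 12*x^2 + 48*x - 64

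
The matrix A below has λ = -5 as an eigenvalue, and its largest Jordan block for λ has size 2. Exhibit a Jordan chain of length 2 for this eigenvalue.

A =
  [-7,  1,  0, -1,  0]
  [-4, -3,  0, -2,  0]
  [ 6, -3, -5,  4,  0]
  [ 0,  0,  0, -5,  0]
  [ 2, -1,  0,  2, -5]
A Jordan chain for λ = -5 of length 2:
v_1 = (-2, -4, 6, 0, 2)ᵀ
v_2 = (1, 0, 0, 0, 0)ᵀ

Let N = A − (-5)·I. We want v_2 with N^2 v_2 = 0 but N^1 v_2 ≠ 0; then v_{j-1} := N · v_j for j = 2, …, 2.

Pick v_2 = (1, 0, 0, 0, 0)ᵀ.
Then v_1 = N · v_2 = (-2, -4, 6, 0, 2)ᵀ.

Sanity check: (A − (-5)·I) v_1 = (0, 0, 0, 0, 0)ᵀ = 0. ✓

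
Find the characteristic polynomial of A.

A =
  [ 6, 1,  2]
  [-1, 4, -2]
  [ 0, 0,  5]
x^3 - 15*x^2 + 75*x - 125

Expanding det(x·I − A) (e.g. by cofactor expansion or by noting that A is similar to its Jordan form J, which has the same characteristic polynomial as A) gives
  χ_A(x) = x^3 - 15*x^2 + 75*x - 125
which factors as (x - 5)^3. The eigenvalues (with algebraic multiplicities) are λ = 5 with multiplicity 3.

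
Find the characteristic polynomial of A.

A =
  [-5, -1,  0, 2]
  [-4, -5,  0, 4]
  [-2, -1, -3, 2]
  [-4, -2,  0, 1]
x^4 + 12*x^3 + 54*x^2 + 108*x + 81

Expanding det(x·I − A) (e.g. by cofactor expansion or by noting that A is similar to its Jordan form J, which has the same characteristic polynomial as A) gives
  χ_A(x) = x^4 + 12*x^3 + 54*x^2 + 108*x + 81
which factors as (x + 3)^4. The eigenvalues (with algebraic multiplicities) are λ = -3 with multiplicity 4.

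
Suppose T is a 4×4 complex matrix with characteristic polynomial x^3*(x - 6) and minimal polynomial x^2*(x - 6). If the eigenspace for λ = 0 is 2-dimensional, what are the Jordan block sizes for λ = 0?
Block sizes for λ = 0: [2, 1]

Step 1 — from the characteristic polynomial, algebraic multiplicity of λ = 0 is 3. From dim ker(T − (0)·I) = 2, there are exactly 2 Jordan blocks for λ = 0.
Step 2 — from the minimal polynomial, the factor (x − 0)^2 tells us the largest block for λ = 0 has size 2.
Step 3 — with total size 3, 2 blocks, and largest block 2, the block sizes (in nonincreasing order) are [2, 1].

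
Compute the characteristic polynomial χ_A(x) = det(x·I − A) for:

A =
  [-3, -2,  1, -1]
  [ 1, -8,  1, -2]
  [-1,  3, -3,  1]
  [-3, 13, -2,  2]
x^4 + 12*x^3 + 54*x^2 + 108*x + 81

Expanding det(x·I − A) (e.g. by cofactor expansion or by noting that A is similar to its Jordan form J, which has the same characteristic polynomial as A) gives
  χ_A(x) = x^4 + 12*x^3 + 54*x^2 + 108*x + 81
which factors as (x + 3)^4. The eigenvalues (with algebraic multiplicities) are λ = -3 with multiplicity 4.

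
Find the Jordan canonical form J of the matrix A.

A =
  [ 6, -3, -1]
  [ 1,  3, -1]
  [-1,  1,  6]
J_3(5)

The characteristic polynomial is
  det(x·I − A) = x^3 - 15*x^2 + 75*x - 125 = (x - 5)^3

Eigenvalues and multiplicities (the geometric multiplicity of λ is n − rank(A − λI), which equals the number of Jordan blocks for λ):
  λ = 5: algebraic multiplicity = 3, geometric multiplicity = 1

Determining the block sizes for each eigenvalue:
  λ = 5: one block (gm = 1), so the single block has size am = 3 → block sizes [3]

Assembling the blocks gives a Jordan form
J =
  [5, 1, 0]
  [0, 5, 1]
  [0, 0, 5]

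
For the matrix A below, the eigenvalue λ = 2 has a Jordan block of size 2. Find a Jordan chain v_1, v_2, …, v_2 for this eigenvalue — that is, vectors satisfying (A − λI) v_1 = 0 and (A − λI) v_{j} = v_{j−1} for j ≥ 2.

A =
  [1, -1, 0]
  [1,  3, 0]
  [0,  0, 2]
A Jordan chain for λ = 2 of length 2:
v_1 = (-1, 1, 0)ᵀ
v_2 = (1, 0, 0)ᵀ

Let N = A − (2)·I. We want v_2 with N^2 v_2 = 0 but N^1 v_2 ≠ 0; then v_{j-1} := N · v_j for j = 2, …, 2.

Pick v_2 = (1, 0, 0)ᵀ.
Then v_1 = N · v_2 = (-1, 1, 0)ᵀ.

Sanity check: (A − (2)·I) v_1 = (0, 0, 0)ᵀ = 0. ✓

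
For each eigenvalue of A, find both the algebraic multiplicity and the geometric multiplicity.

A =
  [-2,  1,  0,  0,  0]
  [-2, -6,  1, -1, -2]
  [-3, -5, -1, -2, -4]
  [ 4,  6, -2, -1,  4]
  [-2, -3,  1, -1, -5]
λ = -3: alg = 5, geom = 3

Step 1 — factor the characteristic polynomial to read off the algebraic multiplicities:
  χ_A(x) = (x + 3)^5

Step 2 — compute geometric multiplicities via the rank-nullity identity g(λ) = n − rank(A − λI):
  rank(A − (-3)·I) = 2, so dim ker(A − (-3)·I) = n − 2 = 3

Summary:
  λ = -3: algebraic multiplicity = 5, geometric multiplicity = 3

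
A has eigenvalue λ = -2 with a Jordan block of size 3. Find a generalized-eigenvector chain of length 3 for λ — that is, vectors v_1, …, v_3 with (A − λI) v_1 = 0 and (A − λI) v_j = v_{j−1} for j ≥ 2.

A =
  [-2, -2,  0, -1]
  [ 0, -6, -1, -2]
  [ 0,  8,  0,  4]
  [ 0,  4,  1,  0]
A Jordan chain for λ = -2 of length 3:
v_1 = (4, 0, 0, 0)ᵀ
v_2 = (-2, -4, 8, 4)ᵀ
v_3 = (0, 1, 0, 0)ᵀ

Let N = A − (-2)·I. We want v_3 with N^3 v_3 = 0 but N^2 v_3 ≠ 0; then v_{j-1} := N · v_j for j = 3, …, 2.

Pick v_3 = (0, 1, 0, 0)ᵀ.
Then v_2 = N · v_3 = (-2, -4, 8, 4)ᵀ.
Then v_1 = N · v_2 = (4, 0, 0, 0)ᵀ.

Sanity check: (A − (-2)·I) v_1 = (0, 0, 0, 0)ᵀ = 0. ✓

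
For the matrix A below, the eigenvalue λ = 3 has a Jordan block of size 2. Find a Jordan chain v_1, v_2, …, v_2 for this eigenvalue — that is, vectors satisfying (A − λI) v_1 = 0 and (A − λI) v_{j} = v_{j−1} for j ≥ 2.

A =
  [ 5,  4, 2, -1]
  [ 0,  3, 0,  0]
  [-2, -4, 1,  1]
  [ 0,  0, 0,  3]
A Jordan chain for λ = 3 of length 2:
v_1 = (2, 0, -2, 0)ᵀ
v_2 = (1, 0, 0, 0)ᵀ

Let N = A − (3)·I. We want v_2 with N^2 v_2 = 0 but N^1 v_2 ≠ 0; then v_{j-1} := N · v_j for j = 2, …, 2.

Pick v_2 = (1, 0, 0, 0)ᵀ.
Then v_1 = N · v_2 = (2, 0, -2, 0)ᵀ.

Sanity check: (A − (3)·I) v_1 = (0, 0, 0, 0)ᵀ = 0. ✓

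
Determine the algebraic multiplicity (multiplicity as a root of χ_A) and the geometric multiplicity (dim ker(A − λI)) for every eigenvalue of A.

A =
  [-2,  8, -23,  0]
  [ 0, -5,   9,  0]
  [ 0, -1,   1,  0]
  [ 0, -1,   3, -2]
λ = -2: alg = 4, geom = 2

Step 1 — factor the characteristic polynomial to read off the algebraic multiplicities:
  χ_A(x) = (x + 2)^4

Step 2 — compute geometric multiplicities via the rank-nullity identity g(λ) = n − rank(A − λI):
  rank(A − (-2)·I) = 2, so dim ker(A − (-2)·I) = n − 2 = 2

Summary:
  λ = -2: algebraic multiplicity = 4, geometric multiplicity = 2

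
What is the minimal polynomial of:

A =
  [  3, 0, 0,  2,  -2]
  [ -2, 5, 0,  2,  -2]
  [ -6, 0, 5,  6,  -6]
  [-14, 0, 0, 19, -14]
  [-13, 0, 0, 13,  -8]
x^2 - 9*x + 20

The characteristic polynomial is χ_A(x) = (x - 5)^4*(x - 4), so the eigenvalues are known. The minimal polynomial is
  m_A(x) = Π_λ (x − λ)^{k_λ}
where k_λ is the size of the *largest* Jordan block for λ (equivalently, the smallest k with (A − λI)^k v = 0 for every generalised eigenvector v of λ).

  λ = 4: largest Jordan block has size 1, contributing (x − 4)
  λ = 5: largest Jordan block has size 1, contributing (x − 5)

So m_A(x) = (x - 5)*(x - 4) = x^2 - 9*x + 20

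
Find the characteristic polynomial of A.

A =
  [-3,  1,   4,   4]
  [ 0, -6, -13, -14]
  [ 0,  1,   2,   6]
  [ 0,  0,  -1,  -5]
x^4 + 12*x^3 + 54*x^2 + 108*x + 81

Expanding det(x·I − A) (e.g. by cofactor expansion or by noting that A is similar to its Jordan form J, which has the same characteristic polynomial as A) gives
  χ_A(x) = x^4 + 12*x^3 + 54*x^2 + 108*x + 81
which factors as (x + 3)^4. The eigenvalues (with algebraic multiplicities) are λ = -3 with multiplicity 4.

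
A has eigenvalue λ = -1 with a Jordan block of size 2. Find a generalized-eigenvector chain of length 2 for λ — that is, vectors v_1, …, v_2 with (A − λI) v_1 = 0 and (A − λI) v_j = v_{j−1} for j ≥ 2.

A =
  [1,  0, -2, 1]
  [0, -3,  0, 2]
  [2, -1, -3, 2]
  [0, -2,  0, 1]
A Jordan chain for λ = -1 of length 2:
v_1 = (2, 0, 2, 0)ᵀ
v_2 = (1, 0, 0, 0)ᵀ

Let N = A − (-1)·I. We want v_2 with N^2 v_2 = 0 but N^1 v_2 ≠ 0; then v_{j-1} := N · v_j for j = 2, …, 2.

Pick v_2 = (1, 0, 0, 0)ᵀ.
Then v_1 = N · v_2 = (2, 0, 2, 0)ᵀ.

Sanity check: (A − (-1)·I) v_1 = (0, 0, 0, 0)ᵀ = 0. ✓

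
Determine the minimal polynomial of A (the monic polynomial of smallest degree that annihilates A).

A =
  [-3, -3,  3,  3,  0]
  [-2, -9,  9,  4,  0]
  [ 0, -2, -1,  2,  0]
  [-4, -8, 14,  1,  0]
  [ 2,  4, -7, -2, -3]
x^3 + 9*x^2 + 27*x + 27

The characteristic polynomial is χ_A(x) = (x + 3)^5, so the eigenvalues are known. The minimal polynomial is
  m_A(x) = Π_λ (x − λ)^{k_λ}
where k_λ is the size of the *largest* Jordan block for λ (equivalently, the smallest k with (A − λI)^k v = 0 for every generalised eigenvector v of λ).

  λ = -3: largest Jordan block has size 3, contributing (x + 3)^3

So m_A(x) = (x + 3)^3 = x^3 + 9*x^2 + 27*x + 27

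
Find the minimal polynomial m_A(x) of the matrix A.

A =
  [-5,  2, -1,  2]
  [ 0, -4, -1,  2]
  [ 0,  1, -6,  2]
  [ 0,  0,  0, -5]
x^3 + 15*x^2 + 75*x + 125

The characteristic polynomial is χ_A(x) = (x + 5)^4, so the eigenvalues are known. The minimal polynomial is
  m_A(x) = Π_λ (x − λ)^{k_λ}
where k_λ is the size of the *largest* Jordan block for λ (equivalently, the smallest k with (A − λI)^k v = 0 for every generalised eigenvector v of λ).

  λ = -5: largest Jordan block has size 3, contributing (x + 5)^3

So m_A(x) = (x + 5)^3 = x^3 + 15*x^2 + 75*x + 125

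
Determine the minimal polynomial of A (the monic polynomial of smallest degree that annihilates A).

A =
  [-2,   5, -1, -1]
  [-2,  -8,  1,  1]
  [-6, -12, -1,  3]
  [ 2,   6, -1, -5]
x^3 + 12*x^2 + 48*x + 64

The characteristic polynomial is χ_A(x) = (x + 4)^4, so the eigenvalues are known. The minimal polynomial is
  m_A(x) = Π_λ (x − λ)^{k_λ}
where k_λ is the size of the *largest* Jordan block for λ (equivalently, the smallest k with (A − λI)^k v = 0 for every generalised eigenvector v of λ).

  λ = -4: largest Jordan block has size 3, contributing (x + 4)^3

So m_A(x) = (x + 4)^3 = x^3 + 12*x^2 + 48*x + 64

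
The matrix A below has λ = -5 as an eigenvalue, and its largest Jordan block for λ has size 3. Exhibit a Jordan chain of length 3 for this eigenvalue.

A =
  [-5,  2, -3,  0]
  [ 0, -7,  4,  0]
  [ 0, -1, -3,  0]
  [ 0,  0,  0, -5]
A Jordan chain for λ = -5 of length 3:
v_1 = (-1, 0, 0, 0)ᵀ
v_2 = (2, -2, -1, 0)ᵀ
v_3 = (0, 1, 0, 0)ᵀ

Let N = A − (-5)·I. We want v_3 with N^3 v_3 = 0 but N^2 v_3 ≠ 0; then v_{j-1} := N · v_j for j = 3, …, 2.

Pick v_3 = (0, 1, 0, 0)ᵀ.
Then v_2 = N · v_3 = (2, -2, -1, 0)ᵀ.
Then v_1 = N · v_2 = (-1, 0, 0, 0)ᵀ.

Sanity check: (A − (-5)·I) v_1 = (0, 0, 0, 0)ᵀ = 0. ✓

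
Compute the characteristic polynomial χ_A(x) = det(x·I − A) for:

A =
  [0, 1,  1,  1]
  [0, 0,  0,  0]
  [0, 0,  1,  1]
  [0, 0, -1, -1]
x^4

Expanding det(x·I − A) (e.g. by cofactor expansion or by noting that A is similar to its Jordan form J, which has the same characteristic polynomial as A) gives
  χ_A(x) = x^4
which factors as x^4. The eigenvalues (with algebraic multiplicities) are λ = 0 with multiplicity 4.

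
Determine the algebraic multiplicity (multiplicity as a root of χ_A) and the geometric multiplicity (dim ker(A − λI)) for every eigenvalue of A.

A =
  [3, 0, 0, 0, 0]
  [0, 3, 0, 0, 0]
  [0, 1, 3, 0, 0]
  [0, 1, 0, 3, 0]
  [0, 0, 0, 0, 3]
λ = 3: alg = 5, geom = 4

Step 1 — factor the characteristic polynomial to read off the algebraic multiplicities:
  χ_A(x) = (x - 3)^5

Step 2 — compute geometric multiplicities via the rank-nullity identity g(λ) = n − rank(A − λI):
  rank(A − (3)·I) = 1, so dim ker(A − (3)·I) = n − 1 = 4

Summary:
  λ = 3: algebraic multiplicity = 5, geometric multiplicity = 4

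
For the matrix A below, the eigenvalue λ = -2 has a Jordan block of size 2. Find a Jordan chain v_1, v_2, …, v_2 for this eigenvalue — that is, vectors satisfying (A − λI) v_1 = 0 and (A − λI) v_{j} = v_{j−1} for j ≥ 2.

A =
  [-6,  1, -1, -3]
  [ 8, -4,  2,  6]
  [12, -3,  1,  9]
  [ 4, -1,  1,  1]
A Jordan chain for λ = -2 of length 2:
v_1 = (-4, 8, 12, 4)ᵀ
v_2 = (1, 0, 0, 0)ᵀ

Let N = A − (-2)·I. We want v_2 with N^2 v_2 = 0 but N^1 v_2 ≠ 0; then v_{j-1} := N · v_j for j = 2, …, 2.

Pick v_2 = (1, 0, 0, 0)ᵀ.
Then v_1 = N · v_2 = (-4, 8, 12, 4)ᵀ.

Sanity check: (A − (-2)·I) v_1 = (0, 0, 0, 0)ᵀ = 0. ✓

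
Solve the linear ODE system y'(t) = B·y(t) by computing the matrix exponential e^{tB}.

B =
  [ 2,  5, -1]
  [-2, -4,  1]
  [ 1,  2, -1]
e^{tB} =
  [-t^2*exp(-t) + 3*t*exp(-t) + exp(-t), -t^2*exp(-t) + 5*t*exp(-t), t^2*exp(-t) - t*exp(-t)]
  [t^2*exp(-t)/2 - 2*t*exp(-t), t^2*exp(-t)/2 - 3*t*exp(-t) + exp(-t), -t^2*exp(-t)/2 + t*exp(-t)]
  [-t^2*exp(-t)/2 + t*exp(-t), -t^2*exp(-t)/2 + 2*t*exp(-t), t^2*exp(-t)/2 + exp(-t)]

Strategy: write B = P · J · P⁻¹ where J is a Jordan canonical form, so e^{tB} = P · e^{tJ} · P⁻¹, and e^{tJ} can be computed block-by-block.

B has Jordan form
J =
  [-1,  1,  0]
  [ 0, -1,  1]
  [ 0,  0, -1]
(up to reordering of blocks).

Per-block formulas:
  For a 3×3 Jordan block J_3(-1): exp(t · J_3(-1)) = e^(-1t)·(I + t·N + (t^2/2)·N^2), where N is the 3×3 nilpotent shift.

After assembling e^{tJ} and conjugating by P, we get:

e^{tB} =
  [-t^2*exp(-t) + 3*t*exp(-t) + exp(-t), -t^2*exp(-t) + 5*t*exp(-t), t^2*exp(-t) - t*exp(-t)]
  [t^2*exp(-t)/2 - 2*t*exp(-t), t^2*exp(-t)/2 - 3*t*exp(-t) + exp(-t), -t^2*exp(-t)/2 + t*exp(-t)]
  [-t^2*exp(-t)/2 + t*exp(-t), -t^2*exp(-t)/2 + 2*t*exp(-t), t^2*exp(-t)/2 + exp(-t)]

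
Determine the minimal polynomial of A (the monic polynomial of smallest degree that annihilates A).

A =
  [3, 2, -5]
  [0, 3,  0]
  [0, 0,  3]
x^2 - 6*x + 9

The characteristic polynomial is χ_A(x) = (x - 3)^3, so the eigenvalues are known. The minimal polynomial is
  m_A(x) = Π_λ (x − λ)^{k_λ}
where k_λ is the size of the *largest* Jordan block for λ (equivalently, the smallest k with (A − λI)^k v = 0 for every generalised eigenvector v of λ).

  λ = 3: largest Jordan block has size 2, contributing (x − 3)^2

So m_A(x) = (x - 3)^2 = x^2 - 6*x + 9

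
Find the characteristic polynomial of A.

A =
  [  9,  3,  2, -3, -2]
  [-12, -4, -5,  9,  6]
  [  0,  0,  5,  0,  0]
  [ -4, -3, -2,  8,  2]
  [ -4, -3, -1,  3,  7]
x^5 - 25*x^4 + 250*x^3 - 1250*x^2 + 3125*x - 3125

Expanding det(x·I − A) (e.g. by cofactor expansion or by noting that A is similar to its Jordan form J, which has the same characteristic polynomial as A) gives
  χ_A(x) = x^5 - 25*x^4 + 250*x^3 - 1250*x^2 + 3125*x - 3125
which factors as (x - 5)^5. The eigenvalues (with algebraic multiplicities) are λ = 5 with multiplicity 5.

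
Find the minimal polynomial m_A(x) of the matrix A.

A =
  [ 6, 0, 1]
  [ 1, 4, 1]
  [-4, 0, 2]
x^3 - 12*x^2 + 48*x - 64

The characteristic polynomial is χ_A(x) = (x - 4)^3, so the eigenvalues are known. The minimal polynomial is
  m_A(x) = Π_λ (x − λ)^{k_λ}
where k_λ is the size of the *largest* Jordan block for λ (equivalently, the smallest k with (A − λI)^k v = 0 for every generalised eigenvector v of λ).

  λ = 4: largest Jordan block has size 3, contributing (x − 4)^3

So m_A(x) = (x - 4)^3 = x^3 - 12*x^2 + 48*x - 64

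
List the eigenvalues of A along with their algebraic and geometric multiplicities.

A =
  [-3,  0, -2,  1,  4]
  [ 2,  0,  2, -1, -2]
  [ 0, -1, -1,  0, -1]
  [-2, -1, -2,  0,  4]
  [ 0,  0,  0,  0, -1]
λ = -1: alg = 5, geom = 2

Step 1 — factor the characteristic polynomial to read off the algebraic multiplicities:
  χ_A(x) = (x + 1)^5

Step 2 — compute geometric multiplicities via the rank-nullity identity g(λ) = n − rank(A − λI):
  rank(A − (-1)·I) = 3, so dim ker(A − (-1)·I) = n − 3 = 2

Summary:
  λ = -1: algebraic multiplicity = 5, geometric multiplicity = 2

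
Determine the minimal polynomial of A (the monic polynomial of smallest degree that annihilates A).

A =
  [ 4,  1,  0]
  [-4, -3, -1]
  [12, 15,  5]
x^3 - 6*x^2 + 12*x - 8

The characteristic polynomial is χ_A(x) = (x - 2)^3, so the eigenvalues are known. The minimal polynomial is
  m_A(x) = Π_λ (x − λ)^{k_λ}
where k_λ is the size of the *largest* Jordan block for λ (equivalently, the smallest k with (A − λI)^k v = 0 for every generalised eigenvector v of λ).

  λ = 2: largest Jordan block has size 3, contributing (x − 2)^3

So m_A(x) = (x - 2)^3 = x^3 - 6*x^2 + 12*x - 8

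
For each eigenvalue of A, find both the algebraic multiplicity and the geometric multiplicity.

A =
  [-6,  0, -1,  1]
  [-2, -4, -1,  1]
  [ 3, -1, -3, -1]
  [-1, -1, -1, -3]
λ = -4: alg = 4, geom = 2

Step 1 — factor the characteristic polynomial to read off the algebraic multiplicities:
  χ_A(x) = (x + 4)^4

Step 2 — compute geometric multiplicities via the rank-nullity identity g(λ) = n − rank(A − λI):
  rank(A − (-4)·I) = 2, so dim ker(A − (-4)·I) = n − 2 = 2

Summary:
  λ = -4: algebraic multiplicity = 4, geometric multiplicity = 2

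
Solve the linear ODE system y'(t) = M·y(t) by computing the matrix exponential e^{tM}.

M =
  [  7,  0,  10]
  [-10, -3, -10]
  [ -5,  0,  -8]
e^{tM} =
  [2*exp(2*t) - exp(-3*t), 0, 2*exp(2*t) - 2*exp(-3*t)]
  [-2*exp(2*t) + 2*exp(-3*t), exp(-3*t), -2*exp(2*t) + 2*exp(-3*t)]
  [-exp(2*t) + exp(-3*t), 0, -exp(2*t) + 2*exp(-3*t)]

Strategy: write M = P · J · P⁻¹ where J is a Jordan canonical form, so e^{tM} = P · e^{tJ} · P⁻¹, and e^{tJ} can be computed block-by-block.

M has Jordan form
J =
  [-3,  0, 0]
  [ 0, -3, 0]
  [ 0,  0, 2]
(up to reordering of blocks).

Per-block formulas:
  For a 1×1 block at λ = -3: exp(t · [-3]) = [e^(-3t)].
  For a 1×1 block at λ = 2: exp(t · [2]) = [e^(2t)].

After assembling e^{tJ} and conjugating by P, we get:

e^{tM} =
  [2*exp(2*t) - exp(-3*t), 0, 2*exp(2*t) - 2*exp(-3*t)]
  [-2*exp(2*t) + 2*exp(-3*t), exp(-3*t), -2*exp(2*t) + 2*exp(-3*t)]
  [-exp(2*t) + exp(-3*t), 0, -exp(2*t) + 2*exp(-3*t)]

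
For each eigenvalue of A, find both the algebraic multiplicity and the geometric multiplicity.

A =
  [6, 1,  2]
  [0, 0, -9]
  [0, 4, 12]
λ = 6: alg = 3, geom = 1

Step 1 — factor the characteristic polynomial to read off the algebraic multiplicities:
  χ_A(x) = (x - 6)^3

Step 2 — compute geometric multiplicities via the rank-nullity identity g(λ) = n − rank(A − λI):
  rank(A − (6)·I) = 2, so dim ker(A − (6)·I) = n − 2 = 1

Summary:
  λ = 6: algebraic multiplicity = 3, geometric multiplicity = 1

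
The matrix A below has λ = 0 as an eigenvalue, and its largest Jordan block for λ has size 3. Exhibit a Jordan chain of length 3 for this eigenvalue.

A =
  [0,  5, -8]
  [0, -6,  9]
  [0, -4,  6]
A Jordan chain for λ = 0 of length 3:
v_1 = (2, 0, 0)ᵀ
v_2 = (5, -6, -4)ᵀ
v_3 = (0, 1, 0)ᵀ

Let N = A − (0)·I. We want v_3 with N^3 v_3 = 0 but N^2 v_3 ≠ 0; then v_{j-1} := N · v_j for j = 3, …, 2.

Pick v_3 = (0, 1, 0)ᵀ.
Then v_2 = N · v_3 = (5, -6, -4)ᵀ.
Then v_1 = N · v_2 = (2, 0, 0)ᵀ.

Sanity check: (A − (0)·I) v_1 = (0, 0, 0)ᵀ = 0. ✓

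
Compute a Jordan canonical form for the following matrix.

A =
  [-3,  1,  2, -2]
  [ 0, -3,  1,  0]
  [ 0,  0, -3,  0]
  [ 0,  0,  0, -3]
J_3(-3) ⊕ J_1(-3)

The characteristic polynomial is
  det(x·I − A) = x^4 + 12*x^3 + 54*x^2 + 108*x + 81 = (x + 3)^4

Eigenvalues and multiplicities (the geometric multiplicity of λ is n − rank(A − λI), which equals the number of Jordan blocks for λ):
  λ = -3: algebraic multiplicity = 4, geometric multiplicity = 2

Determining the block sizes for each eigenvalue:
  λ = -3: with am = 4 and gm = 2, the partition is not yet determined (e.g. several partitions of 4 into 2 parts exist). Let N = A − (-3)·I. Computing rank(N^1) = 2, rank(N^2) = 1, rank(N^3) = 0; the number of blocks of size ≥ j is rank(N^{j−1}) − rank(N^j), giving [2, 1, 1]. So we have 1 block(s) of size 3, 1 block(s) of size 1 → block sizes [3, 1]

Assembling the blocks gives a Jordan form
J =
  [-3,  1,  0,  0]
  [ 0, -3,  1,  0]
  [ 0,  0, -3,  0]
  [ 0,  0,  0, -3]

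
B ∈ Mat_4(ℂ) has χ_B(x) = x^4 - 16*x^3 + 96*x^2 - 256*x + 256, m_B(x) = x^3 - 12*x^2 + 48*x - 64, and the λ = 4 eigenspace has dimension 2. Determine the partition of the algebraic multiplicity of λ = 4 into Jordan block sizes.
Block sizes for λ = 4: [3, 1]

Step 1 — from the characteristic polynomial, algebraic multiplicity of λ = 4 is 4. From dim ker(B − (4)·I) = 2, there are exactly 2 Jordan blocks for λ = 4.
Step 2 — from the minimal polynomial, the factor (x − 4)^3 tells us the largest block for λ = 4 has size 3.
Step 3 — with total size 4, 2 blocks, and largest block 3, the block sizes (in nonincreasing order) are [3, 1].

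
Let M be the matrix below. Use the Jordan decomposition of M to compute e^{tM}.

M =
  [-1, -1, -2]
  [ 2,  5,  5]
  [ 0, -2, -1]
e^{tM} =
  [t^2*exp(t) - 2*t*exp(t) + exp(t), t^2*exp(t) - t*exp(t), 3*t^2*exp(t)/2 - 2*t*exp(t)]
  [2*t^2*exp(t) + 2*t*exp(t), 2*t^2*exp(t) + 4*t*exp(t) + exp(t), 3*t^2*exp(t) + 5*t*exp(t)]
  [-2*t^2*exp(t), -2*t^2*exp(t) - 2*t*exp(t), -3*t^2*exp(t) - 2*t*exp(t) + exp(t)]

Strategy: write M = P · J · P⁻¹ where J is a Jordan canonical form, so e^{tM} = P · e^{tJ} · P⁻¹, and e^{tJ} can be computed block-by-block.

M has Jordan form
J =
  [1, 1, 0]
  [0, 1, 1]
  [0, 0, 1]
(up to reordering of blocks).

Per-block formulas:
  For a 3×3 Jordan block J_3(1): exp(t · J_3(1)) = e^(1t)·(I + t·N + (t^2/2)·N^2), where N is the 3×3 nilpotent shift.

After assembling e^{tJ} and conjugating by P, we get:

e^{tM} =
  [t^2*exp(t) - 2*t*exp(t) + exp(t), t^2*exp(t) - t*exp(t), 3*t^2*exp(t)/2 - 2*t*exp(t)]
  [2*t^2*exp(t) + 2*t*exp(t), 2*t^2*exp(t) + 4*t*exp(t) + exp(t), 3*t^2*exp(t) + 5*t*exp(t)]
  [-2*t^2*exp(t), -2*t^2*exp(t) - 2*t*exp(t), -3*t^2*exp(t) - 2*t*exp(t) + exp(t)]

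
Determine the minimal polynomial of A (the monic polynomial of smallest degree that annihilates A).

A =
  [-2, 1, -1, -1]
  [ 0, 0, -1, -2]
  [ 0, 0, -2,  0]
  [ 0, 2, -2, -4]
x^3 + 6*x^2 + 12*x + 8

The characteristic polynomial is χ_A(x) = (x + 2)^4, so the eigenvalues are known. The minimal polynomial is
  m_A(x) = Π_λ (x − λ)^{k_λ}
where k_λ is the size of the *largest* Jordan block for λ (equivalently, the smallest k with (A − λI)^k v = 0 for every generalised eigenvector v of λ).

  λ = -2: largest Jordan block has size 3, contributing (x + 2)^3

So m_A(x) = (x + 2)^3 = x^3 + 6*x^2 + 12*x + 8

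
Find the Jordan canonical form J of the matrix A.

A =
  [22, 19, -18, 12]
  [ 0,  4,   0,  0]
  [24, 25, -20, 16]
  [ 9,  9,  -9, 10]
J_2(4) ⊕ J_2(4)

The characteristic polynomial is
  det(x·I − A) = x^4 - 16*x^3 + 96*x^2 - 256*x + 256 = (x - 4)^4

Eigenvalues and multiplicities (the geometric multiplicity of λ is n − rank(A − λI), which equals the number of Jordan blocks for λ):
  λ = 4: algebraic multiplicity = 4, geometric multiplicity = 2

Determining the block sizes for each eigenvalue:
  λ = 4: with am = 4 and gm = 2, the partition is not yet determined (e.g. several partitions of 4 into 2 parts exist). Let N = A − (4)·I. Computing rank(N^1) = 2, rank(N^2) = 0; the number of blocks of size ≥ j is rank(N^{j−1}) − rank(N^j), giving [2, 2]. So we have 2 block(s) of size 2 → block sizes [2, 2]

Assembling the blocks gives a Jordan form
J =
  [4, 1, 0, 0]
  [0, 4, 0, 0]
  [0, 0, 4, 1]
  [0, 0, 0, 4]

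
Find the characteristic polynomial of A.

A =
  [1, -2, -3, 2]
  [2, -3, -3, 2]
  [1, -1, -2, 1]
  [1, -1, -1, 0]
x^4 + 4*x^3 + 6*x^2 + 4*x + 1

Expanding det(x·I − A) (e.g. by cofactor expansion or by noting that A is similar to its Jordan form J, which has the same characteristic polynomial as A) gives
  χ_A(x) = x^4 + 4*x^3 + 6*x^2 + 4*x + 1
which factors as (x + 1)^4. The eigenvalues (with algebraic multiplicities) are λ = -1 with multiplicity 4.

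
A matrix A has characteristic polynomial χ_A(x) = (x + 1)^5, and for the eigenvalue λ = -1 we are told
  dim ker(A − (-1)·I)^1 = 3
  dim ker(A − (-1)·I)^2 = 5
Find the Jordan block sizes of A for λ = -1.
Block sizes for λ = -1: [2, 2, 1]

From the dimensions of kernels of powers, the number of Jordan blocks of size at least j is d_j − d_{j−1} where d_j = dim ker(N^j) (with d_0 = 0). Computing the differences gives [3, 2].
The number of blocks of size exactly k is (#blocks of size ≥ k) − (#blocks of size ≥ k + 1), so the partition is: 1 block(s) of size 1, 2 block(s) of size 2.
In nonincreasing order the block sizes are [2, 2, 1].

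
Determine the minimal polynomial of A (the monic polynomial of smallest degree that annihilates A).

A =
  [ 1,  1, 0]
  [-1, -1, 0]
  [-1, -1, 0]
x^2

The characteristic polynomial is χ_A(x) = x^3, so the eigenvalues are known. The minimal polynomial is
  m_A(x) = Π_λ (x − λ)^{k_λ}
where k_λ is the size of the *largest* Jordan block for λ (equivalently, the smallest k with (A − λI)^k v = 0 for every generalised eigenvector v of λ).

  λ = 0: largest Jordan block has size 2, contributing (x − 0)^2

So m_A(x) = x^2 = x^2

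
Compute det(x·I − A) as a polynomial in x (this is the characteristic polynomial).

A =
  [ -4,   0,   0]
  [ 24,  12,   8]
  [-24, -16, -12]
x^3 + 4*x^2 - 16*x - 64

Expanding det(x·I − A) (e.g. by cofactor expansion or by noting that A is similar to its Jordan form J, which has the same characteristic polynomial as A) gives
  χ_A(x) = x^3 + 4*x^2 - 16*x - 64
which factors as (x - 4)*(x + 4)^2. The eigenvalues (with algebraic multiplicities) are λ = -4 with multiplicity 2, λ = 4 with multiplicity 1.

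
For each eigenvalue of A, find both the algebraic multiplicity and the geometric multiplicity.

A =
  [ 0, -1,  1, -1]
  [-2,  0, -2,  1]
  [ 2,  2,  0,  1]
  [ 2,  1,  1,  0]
λ = 0: alg = 4, geom = 2

Step 1 — factor the characteristic polynomial to read off the algebraic multiplicities:
  χ_A(x) = x^4

Step 2 — compute geometric multiplicities via the rank-nullity identity g(λ) = n − rank(A − λI):
  rank(A − (0)·I) = 2, so dim ker(A − (0)·I) = n − 2 = 2

Summary:
  λ = 0: algebraic multiplicity = 4, geometric multiplicity = 2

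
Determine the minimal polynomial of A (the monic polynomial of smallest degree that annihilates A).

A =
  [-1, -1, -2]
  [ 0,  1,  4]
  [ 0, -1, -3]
x^2 + 2*x + 1

The characteristic polynomial is χ_A(x) = (x + 1)^3, so the eigenvalues are known. The minimal polynomial is
  m_A(x) = Π_λ (x − λ)^{k_λ}
where k_λ is the size of the *largest* Jordan block for λ (equivalently, the smallest k with (A − λI)^k v = 0 for every generalised eigenvector v of λ).

  λ = -1: largest Jordan block has size 2, contributing (x + 1)^2

So m_A(x) = (x + 1)^2 = x^2 + 2*x + 1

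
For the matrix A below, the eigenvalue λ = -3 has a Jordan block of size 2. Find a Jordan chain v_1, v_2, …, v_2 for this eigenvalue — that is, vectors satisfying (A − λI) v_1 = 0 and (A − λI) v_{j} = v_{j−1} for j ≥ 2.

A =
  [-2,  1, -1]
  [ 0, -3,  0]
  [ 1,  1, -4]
A Jordan chain for λ = -3 of length 2:
v_1 = (1, 0, 1)ᵀ
v_2 = (1, 0, 0)ᵀ

Let N = A − (-3)·I. We want v_2 with N^2 v_2 = 0 but N^1 v_2 ≠ 0; then v_{j-1} := N · v_j for j = 2, …, 2.

Pick v_2 = (1, 0, 0)ᵀ.
Then v_1 = N · v_2 = (1, 0, 1)ᵀ.

Sanity check: (A − (-3)·I) v_1 = (0, 0, 0)ᵀ = 0. ✓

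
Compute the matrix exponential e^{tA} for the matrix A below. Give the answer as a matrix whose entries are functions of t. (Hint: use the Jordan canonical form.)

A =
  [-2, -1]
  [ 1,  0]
e^{tA} =
  [-t*exp(-t) + exp(-t), -t*exp(-t)]
  [t*exp(-t), t*exp(-t) + exp(-t)]

Strategy: write A = P · J · P⁻¹ where J is a Jordan canonical form, so e^{tA} = P · e^{tJ} · P⁻¹, and e^{tJ} can be computed block-by-block.

A has Jordan form
J =
  [-1,  1]
  [ 0, -1]
(up to reordering of blocks).

Per-block formulas:
  For a 2×2 Jordan block J_2(-1): exp(t · J_2(-1)) = e^(-1t)·(I + t·N), where N is the 2×2 nilpotent shift.

After assembling e^{tJ} and conjugating by P, we get:

e^{tA} =
  [-t*exp(-t) + exp(-t), -t*exp(-t)]
  [t*exp(-t), t*exp(-t) + exp(-t)]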